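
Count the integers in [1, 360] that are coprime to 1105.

1105 = 5·13·17. Inclusion–exclusion on these primes:
360 − ⌊360/5⌋ − ⌊360/13⌋ − ⌊360/17⌋ + ⌊360/65⌋ + ⌊360/85⌋ + ⌊360/221⌋ − ⌊360/1105⌋ = 250

250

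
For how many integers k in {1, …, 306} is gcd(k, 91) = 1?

243

Prime factors of 91: 7, 13. Count integers ≤ 306 divisible by none of them.
By inclusion–exclusion: 306 − ⌊306/7⌋ − ⌊306/13⌋ + ⌊306/91⌋ = 243.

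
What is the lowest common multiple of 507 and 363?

61347

507 = 3 · 13²; 363 = 3 · 11²
max exponents: 3 · 11² · 13² = 61347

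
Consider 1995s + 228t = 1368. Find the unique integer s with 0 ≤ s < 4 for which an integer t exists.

0

Reduce mod 228: 1995s ≡ 1368 (mod 228). With g = gcd(1995, 228) = 57 dividing 1368, divide through: 35s ≡ 24 (mod 4).
Since gcd(35, 4) = 1, s ≡ 24·(35)⁻¹ ≡ 0 (mod 4). Smallest non-negative: 0.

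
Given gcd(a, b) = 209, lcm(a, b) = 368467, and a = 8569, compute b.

Using ab = gcd(a,b)·lcm(a,b) = 209·368467 = 77009603, we get b = 77009603/8569 = 8987.

8987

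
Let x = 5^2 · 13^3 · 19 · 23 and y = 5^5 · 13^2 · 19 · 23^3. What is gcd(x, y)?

min exponent per shared prime: 5^2 · 13^2 · 19 · 23 = 1846325

1846325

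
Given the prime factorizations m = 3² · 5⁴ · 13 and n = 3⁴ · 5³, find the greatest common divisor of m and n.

min exponent per shared prime: 3² · 5³ = 1125

1125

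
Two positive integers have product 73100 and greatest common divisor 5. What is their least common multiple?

14620

gcd·lcm = product, so lcm = 73100/5 = 14620.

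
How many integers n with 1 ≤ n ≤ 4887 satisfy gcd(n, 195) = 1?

Prime factors of 195: 3, 5, 13. Count integers ≤ 4887 divisible by none of them.
By inclusion–exclusion: 4887 − ⌊4887/3⌋ − ⌊4887/5⌋ − ⌊4887/13⌋ + ⌊4887/15⌋ + ⌊4887/39⌋ + ⌊4887/65⌋ − ⌊4887/195⌋ = 2406.

2406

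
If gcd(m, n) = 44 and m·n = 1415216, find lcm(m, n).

32164

Since gcd(m,n)·lcm(m,n) = mn, lcm = 1415216/44 = 32164.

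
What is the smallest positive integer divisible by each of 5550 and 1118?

3102450

5550 = 2 · 3 · 5² · 37; 1118 = 2 · 13 · 43
max exponents: 2 · 3 · 5² · 13 · 37 · 43 = 3102450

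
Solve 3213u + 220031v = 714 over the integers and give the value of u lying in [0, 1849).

822

Euclid: 220031 = 68·3213 + 1547; 3213 = 2·1547 + 119; 1547 = 13·119 + 0 → gcd = 119; 714 = 119·6.
Back-substitution yields 3213·(137) + 220031·(-2) = 119, so one solution is u = 137·6 = 822, v = -2·6 = -12.
Solutions in u differ by 220031/119 = 1849; the one in [0, 1849) is 822 mod 1849 = 822.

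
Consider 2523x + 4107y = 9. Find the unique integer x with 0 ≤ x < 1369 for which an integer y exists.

70

Reduce mod 4107: 2523x ≡ 9 (mod 4107). With g = gcd(2523, 4107) = 3 dividing 9, divide through: 841x ≡ 3 (mod 1369).
Since gcd(841, 1369) = 1, x ≡ 3·(841)⁻¹ ≡ 70 (mod 1369). Smallest non-negative: 70.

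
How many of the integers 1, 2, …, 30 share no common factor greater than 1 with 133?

Prime factors of 133: 7, 19. Count integers ≤ 30 divisible by none of them.
By inclusion–exclusion: 30 − ⌊30/7⌋ − ⌊30/19⌋ + ⌊30/133⌋ = 25.

25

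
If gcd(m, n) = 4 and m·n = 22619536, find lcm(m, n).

5654884

Since gcd(m,n)·lcm(m,n) = mn, lcm = 22619536/4 = 5654884.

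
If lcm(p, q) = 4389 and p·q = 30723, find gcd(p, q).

7

gcd·lcm = product, so gcd = 30723/4389 = 7.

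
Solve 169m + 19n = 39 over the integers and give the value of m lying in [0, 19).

9

gcd(169, 19) = 1 (Euclid: 169 = 8·19 + 17; 19 = 1·17 + 2; 17 = 8·2 + 1; 2 = 2·1 + 0), and 1 | 39.
Extended Euclid: 169·(9) + 19·(-80) = 1. Scale by 39: m₀ = 351.
General solution m = m₀ + 19t; reducing mod 19 gives m = 9 (and n = -78).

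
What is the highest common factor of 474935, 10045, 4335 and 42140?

gcd(474935, 10045): 474935 = 47·10045 + 2820; 10045 = 3·2820 + 1585; 2820 = 1·1585 + 1235; 1585 = 1·1235 + 350; 1235 = 3·350 + 185; 350 = 1·185 + 165; 185 = 1·165 + 20; 165 = 8·20 + 5; 20 = 4·5 + 0 → 5
gcd(5, 4335): 4335 = 867·5 + 0 → 5
gcd(5, 42140): 42140 = 8428·5 + 0 → 5

5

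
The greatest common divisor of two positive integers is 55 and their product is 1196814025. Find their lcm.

21760255

Since gcd(m,n)·lcm(m,n) = mn, lcm = 1196814025/55 = 21760255.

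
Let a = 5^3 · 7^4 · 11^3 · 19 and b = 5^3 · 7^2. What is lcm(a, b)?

max exponent per prime: 5^3 · 7^4 · 11^3 · 19 = 7589861125

7589861125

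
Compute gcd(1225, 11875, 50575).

gcd(1225, 11875): 11875 = 9·1225 + 850; 1225 = 1·850 + 375; 850 = 2·375 + 100; 375 = 3·100 + 75; 100 = 1·75 + 25; 75 = 3·25 + 0 → 25
gcd(25, 50575): 50575 = 2023·25 + 0 → 25

25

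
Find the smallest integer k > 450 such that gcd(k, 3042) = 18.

gcd(k, 3042) = 18 forces 18 | k; write k = 18s. Then gcd(18s, 18·169) = 18·gcd(s, 169), so need gcd(s, 169) = 1.
18s > 450 gives s ≥ 26. The least s ≥ 26 coprime to 169 is 27, so k = 18·27 = 486.

486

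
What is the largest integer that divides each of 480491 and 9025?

361

480491 = 11³ · 19²
9025 = 5² · 19²
Common: 19² = 361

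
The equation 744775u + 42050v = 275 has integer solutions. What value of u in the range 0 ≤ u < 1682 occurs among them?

Reduce mod 42050: 744775u ≡ 275 (mod 42050). With g = gcd(744775, 42050) = 25 dividing 275, divide through: 29791u ≡ 11 (mod 1682).
Since gcd(29791, 1682) = 1, u ≡ 11·(29791)⁻¹ ≡ 1571 (mod 1682). Smallest non-negative: 1571.

1571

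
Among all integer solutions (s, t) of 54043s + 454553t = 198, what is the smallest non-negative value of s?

Euclid: 454553 = 8·54043 + 22209; 54043 = 2·22209 + 9625; 22209 = 2·9625 + 2959; 9625 = 3·2959 + 748; 2959 = 3·748 + 715; 748 = 1·715 + 33; 715 = 21·33 + 22; 33 = 1·22 + 11; 22 = 2·11 + 0 → gcd = 11; 198 = 11·18.
Back-substitution yields 54043·(13979) + 454553·(-1662) = 11, so one solution is s = 13979·18 = 251622, t = -1662·18 = -29916.
Solutions in s differ by 454553/11 = 41323; the one in [0, 41323) is 251622 mod 41323 = 3684.

3684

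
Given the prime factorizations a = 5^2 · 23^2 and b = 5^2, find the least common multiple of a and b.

13225

max exponent per prime: 5^2 · 23^2 = 13225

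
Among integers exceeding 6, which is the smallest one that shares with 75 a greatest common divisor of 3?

9

gcd(a, 75) = 3 forces 3 | a; write a = 3s. Then gcd(3s, 3·25) = 3·gcd(s, 25), so need gcd(s, 25) = 1.
3s > 6 gives s ≥ 3. The least s ≥ 3 coprime to 25 is 3, so a = 3·3 = 9.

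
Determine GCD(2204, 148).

4

Euclid: 2204 = 14·148 + 132; 148 = 1·132 + 16; 132 = 8·16 + 4; 16 = 4·4 + 0. Last nonzero remainder: 4.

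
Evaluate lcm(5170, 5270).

2724590

gcd first: 5270 = 1·5170 + 100; 5170 = 51·100 + 70; 100 = 1·70 + 30; 70 = 2·30 + 10; 30 = 3·10 + 0 → gcd = 10
lcm = 5170·5270/gcd = 27245900/10 = 2724590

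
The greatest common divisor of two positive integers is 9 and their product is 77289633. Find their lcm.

gcd·lcm = product, so lcm = 77289633/9 = 8587737.

8587737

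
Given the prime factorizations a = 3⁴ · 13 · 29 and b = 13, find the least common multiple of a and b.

max exponent per prime: 3⁴ · 13 · 29 = 30537

30537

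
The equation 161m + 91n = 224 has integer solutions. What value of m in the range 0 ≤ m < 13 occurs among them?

11

Reduce mod 91: 161m ≡ 224 (mod 91). With g = gcd(161, 91) = 7 dividing 224, divide through: 23m ≡ 32 (mod 13).
Since gcd(23, 13) = 1, m ≡ 32·(23)⁻¹ ≡ 11 (mod 13). Smallest non-negative: 11.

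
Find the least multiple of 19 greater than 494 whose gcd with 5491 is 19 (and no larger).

5491 = 19·289. Any x with gcd(x, 5491) = 19 is a multiple of 19, say 19s, with s coprime to 289.
Need s > 494/19, so s ≥ 27. First s ≥ 27 with gcd(s, 289) = 1 is s = 27. Thus x = 19·27 = 513.

513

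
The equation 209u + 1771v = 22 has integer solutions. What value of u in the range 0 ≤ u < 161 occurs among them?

34

Reduce mod 1771: 209u ≡ 22 (mod 1771). With g = gcd(209, 1771) = 11 dividing 22, divide through: 19u ≡ 2 (mod 161).
Since gcd(19, 161) = 1, u ≡ 2·(19)⁻¹ ≡ 34 (mod 161). Smallest non-negative: 34.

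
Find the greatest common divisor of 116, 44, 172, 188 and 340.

116 = 2² · 29; 44 = 2² · 11; 172 = 2² · 43; 188 = 2² · 47; 340 = 2² · 5 · 17
gcd takes min exponent of each prime: 2² = 4

4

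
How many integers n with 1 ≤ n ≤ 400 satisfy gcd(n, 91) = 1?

Prime factors of 91: 7, 13. Count integers ≤ 400 divisible by none of them.
By inclusion–exclusion: 400 − ⌊400/7⌋ − ⌊400/13⌋ + ⌊400/91⌋ = 317.

317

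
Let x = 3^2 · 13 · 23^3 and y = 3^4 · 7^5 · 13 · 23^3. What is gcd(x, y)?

min exponent per shared prime: 3^2 · 13 · 23^3 = 1423539

1423539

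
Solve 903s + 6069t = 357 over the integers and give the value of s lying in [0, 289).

34

Euclid: 6069 = 6·903 + 651; 903 = 1·651 + 252; 651 = 2·252 + 147; 252 = 1·147 + 105; 147 = 1·105 + 42; 105 = 2·42 + 21; 42 = 2·21 + 0 → gcd = 21; 357 = 21·17.
Back-substitution yields 903·(121) + 6069·(-18) = 21, so one solution is s = 121·17 = 2057, t = -18·17 = -306.
Solutions in s differ by 6069/21 = 289; the one in [0, 289) is 2057 mod 289 = 34.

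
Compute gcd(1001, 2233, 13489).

7

gcd(1001, 2233): 2233 = 2·1001 + 231; 1001 = 4·231 + 77; 231 = 3·77 + 0 → 77
gcd(77, 13489): 13489 = 175·77 + 14; 77 = 5·14 + 7; 14 = 2·7 + 0 → 7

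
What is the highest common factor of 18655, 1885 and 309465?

65

18655 = 5 · 7 · 13 · 41; 1885 = 5 · 13 · 29; 309465 = 3² · 5 · 13 · 23²
gcd takes min exponent of each prime: 5 · 13 = 65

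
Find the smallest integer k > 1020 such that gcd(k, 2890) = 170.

2890 = 170·17. Any k with gcd(k, 2890) = 170 is a multiple of 170, say 170s, with s coprime to 17.
Need s > 1020/170, so s ≥ 7. First s ≥ 7 with gcd(s, 17) = 1 is s = 7. Thus k = 170·7 = 1190.

1190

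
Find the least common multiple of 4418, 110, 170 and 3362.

6943925230

4418 = 2 · 47²; 110 = 2 · 5 · 11; 170 = 2 · 5 · 17; 3362 = 2 · 41²
lcm takes max exponent of each prime: 2 · 5 · 11 · 17 · 41² · 47² = 6943925230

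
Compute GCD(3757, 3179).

Euclid: 3757 = 1·3179 + 578; 3179 = 5·578 + 289; 578 = 2·289 + 0. Last nonzero remainder: 289.

289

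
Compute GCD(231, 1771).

231 = 3 · 7 · 11
1771 = 7 · 11 · 23
Common: 7 · 11 = 77

77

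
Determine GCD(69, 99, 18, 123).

gcd(69, 99): 99 = 1·69 + 30; 69 = 2·30 + 9; 30 = 3·9 + 3; 9 = 3·3 + 0 → 3
gcd(3, 18): 18 = 6·3 + 0 → 3
gcd(3, 123): 123 = 41·3 + 0 → 3

3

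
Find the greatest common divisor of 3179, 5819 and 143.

11

3179 = 11 · 17²; 5819 = 11 · 23²; 143 = 11 · 13
gcd takes min exponent of each prime: 11 = 11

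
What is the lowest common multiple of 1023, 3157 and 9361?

249854451

1023 = 3 · 11 · 31; 3157 = 7 · 11 · 41; 9361 = 11 · 23 · 37
lcm takes max exponent of each prime: 3 · 7 · 11 · 23 · 31 · 37 · 41 = 249854451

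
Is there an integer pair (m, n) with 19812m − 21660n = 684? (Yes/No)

Yes

gcd(19812, 21660): 21660 = 1·19812 + 1848; 19812 = 10·1848 + 1332; 1848 = 1·1332 + 516; 1332 = 2·516 + 300; 516 = 1·300 + 216; 300 = 1·216 + 84; 216 = 2·84 + 48; 84 = 1·48 + 36; 48 = 1·36 + 12; 36 = 3·12 + 0 → 12
12 divides 684, so a solution exists.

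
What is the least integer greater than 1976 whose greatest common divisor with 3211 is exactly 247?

2223

Multiples of 247 above 1976: 247·9, 247·10, … . Need the cofactor coprime to 3211/247 = 13.
Checking s = 9, 10, … the first with gcd(s, 13) = 1 is s = 9, giving 2223.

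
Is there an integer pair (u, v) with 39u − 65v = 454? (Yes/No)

No

By Bézout, 39u − 65v = 454 has integer solutions iff gcd(39, 65) | 454.
Euclid: 65 = 1·39 + 26; 39 = 1·26 + 13; 26 = 2·13 + 0. gcd = 13; 454 mod 13 = 12. No.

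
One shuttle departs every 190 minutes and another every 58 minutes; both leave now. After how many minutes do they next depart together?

5510

gcd first: 190 = 3·58 + 16; 58 = 3·16 + 10; 16 = 1·10 + 6; 10 = 1·6 + 4; 6 = 1·4 + 2; 4 = 2·2 + 0 → gcd = 2
lcm = 190·58/gcd = 11020/2 = 5510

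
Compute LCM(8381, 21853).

183149993

8381 = 17² · 29; 21853 = 13 · 41²
max exponents: 13 · 17² · 29 · 41² = 183149993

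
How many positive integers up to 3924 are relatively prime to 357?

2110

357 = 3·7·17. Inclusion–exclusion on these primes:
3924 − ⌊3924/3⌋ − ⌊3924/7⌋ − ⌊3924/17⌋ + ⌊3924/21⌋ + ⌊3924/51⌋ + ⌊3924/119⌋ − ⌊3924/357⌋ = 2110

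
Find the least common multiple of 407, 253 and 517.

439967

407 = 11 · 37; 253 = 11 · 23; 517 = 11 · 47
lcm takes max exponent of each prime: 11 · 23 · 37 · 47 = 439967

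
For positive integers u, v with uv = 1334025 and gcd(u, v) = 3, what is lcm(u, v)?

444675

gcd·lcm = product, so lcm = 1334025/3 = 444675.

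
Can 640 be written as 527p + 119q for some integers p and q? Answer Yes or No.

No

By Bézout, 527p + 119q = 640 has integer solutions iff gcd(527, 119) | 640.
Euclid: 527 = 4·119 + 51; 119 = 2·51 + 17; 51 = 3·17 + 0. gcd = 17; 640 mod 17 = 11. No.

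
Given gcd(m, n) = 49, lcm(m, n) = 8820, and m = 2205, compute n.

Using mn = gcd(m,n)·lcm(m,n) = 49·8820 = 432180, we get n = 432180/2205 = 196.

196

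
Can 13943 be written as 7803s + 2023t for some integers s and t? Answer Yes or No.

No

gcd(7803, 2023): 7803 = 3·2023 + 1734; 2023 = 1·1734 + 289; 1734 = 6·289 + 0 → 289
289 does not divide 13943, so a solution does not exist.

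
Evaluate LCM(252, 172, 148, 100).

lcm(252, 172) = 252·172/gcd = 43344/4 = 10836
lcm(10836, 148) = 10836·148/gcd = 1603728/4 = 400932
lcm(400932, 100) = 400932·100/gcd = 40093200/4 = 10023300

10023300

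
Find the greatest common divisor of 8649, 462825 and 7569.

9

8649 = 3² · 31²; 462825 = 3² · 5² · 11² · 17; 7569 = 3² · 29²
gcd takes min exponent of each prime: 3² = 9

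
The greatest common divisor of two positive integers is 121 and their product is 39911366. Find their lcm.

gcd·lcm = product, so lcm = 39911366/121 = 329846.

329846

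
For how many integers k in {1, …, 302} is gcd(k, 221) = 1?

221 = 13·17. Inclusion–exclusion on these primes:
302 − ⌊302/13⌋ − ⌊302/17⌋ + ⌊302/221⌋ = 263

263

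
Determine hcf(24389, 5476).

1

Euclid: 24389 = 4·5476 + 2485; 5476 = 2·2485 + 506; 2485 = 4·506 + 461; 506 = 1·461 + 45; 461 = 10·45 + 11; 45 = 4·11 + 1; 11 = 11·1 + 0. Last nonzero remainder: 1.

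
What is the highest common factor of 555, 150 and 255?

gcd(555, 150): 555 = 3·150 + 105; 150 = 1·105 + 45; 105 = 2·45 + 15; 45 = 3·15 + 0 → 15
gcd(15, 255): 255 = 17·15 + 0 → 15

15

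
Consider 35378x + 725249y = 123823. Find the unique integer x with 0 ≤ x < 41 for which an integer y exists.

Reduce mod 725249: 35378x ≡ 123823 (mod 725249). With g = gcd(35378, 725249) = 17689 dividing 123823, divide through: 2x ≡ 7 (mod 41).
Since gcd(2, 41) = 1, x ≡ 7·(2)⁻¹ ≡ 24 (mod 41). Smallest non-negative: 24.

24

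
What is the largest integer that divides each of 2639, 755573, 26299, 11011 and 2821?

91

gcd(2639, 755573): 755573 = 286·2639 + 819; 2639 = 3·819 + 182; 819 = 4·182 + 91; 182 = 2·91 + 0 → 91
gcd(91, 26299): 26299 = 289·91 + 0 → 91
gcd(91, 11011): 11011 = 121·91 + 0 → 91
gcd(91, 2821): 2821 = 31·91 + 0 → 91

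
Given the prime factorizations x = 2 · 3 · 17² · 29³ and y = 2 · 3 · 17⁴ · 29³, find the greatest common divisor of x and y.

42290526

min exponent per shared prime: 2 · 3 · 17² · 29³ = 42290526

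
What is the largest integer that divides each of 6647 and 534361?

289

Euclid: 534361 = 80·6647 + 2601; 6647 = 2·2601 + 1445; 2601 = 1·1445 + 1156; 1445 = 1·1156 + 289; 1156 = 4·289 + 0. Last nonzero remainder: 289.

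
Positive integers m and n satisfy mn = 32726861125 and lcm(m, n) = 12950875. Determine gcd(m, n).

2527

gcd·lcm = product, so gcd = 32726861125/12950875 = 2527.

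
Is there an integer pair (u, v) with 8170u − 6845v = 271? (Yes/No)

No

By Bézout, 8170u − 6845v = 271 has integer solutions iff gcd(8170, 6845) | 271.
Euclid: 8170 = 1·6845 + 1325; 6845 = 5·1325 + 220; 1325 = 6·220 + 5; 220 = 44·5 + 0. gcd = 5; 271 mod 5 = 1. No.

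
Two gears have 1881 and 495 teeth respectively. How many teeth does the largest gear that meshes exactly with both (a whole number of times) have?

99

1881 = 3² · 11 · 19
495 = 3² · 5 · 11
Common: 3² · 11 = 99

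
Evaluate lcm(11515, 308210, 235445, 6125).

lcm(11515, 308210) = 11515·308210/gcd = 3549038150/245 = 14485870
lcm(14485870, 235445) = 14485870·235445/gcd = 3410625662150/245 = 13920921070
lcm(13920921070, 6125) = 13920921070·6125/gcd = 85265641553750/245 = 348023026750

348023026750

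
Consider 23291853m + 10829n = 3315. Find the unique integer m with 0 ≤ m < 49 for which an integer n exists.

22

Reduce mod 10829: 23291853m ≡ 3315 (mod 10829). With g = gcd(23291853, 10829) = 221 dividing 3315, divide through: 105393m ≡ 15 (mod 49).
Since gcd(105393, 49) = 1, m ≡ 15·(105393)⁻¹ ≡ 22 (mod 49). Smallest non-negative: 22.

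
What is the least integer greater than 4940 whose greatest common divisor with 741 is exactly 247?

5434

Multiples of 247 above 4940: 247·21, 247·22, … . Need the cofactor coprime to 741/247 = 3.
Checking s = 21, 22, … the first with gcd(s, 3) = 1 is s = 22, giving 5434.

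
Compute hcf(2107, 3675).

49

Euclid: 3675 = 1·2107 + 1568; 2107 = 1·1568 + 539; 1568 = 2·539 + 490; 539 = 1·490 + 49; 490 = 10·49 + 0. Last nonzero remainder: 49.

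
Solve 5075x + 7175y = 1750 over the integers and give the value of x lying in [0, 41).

6

gcd(5075, 7175) = 175 (Euclid: 7175 = 1·5075 + 2100; 5075 = 2·2100 + 875; 2100 = 2·875 + 350; 875 = 2·350 + 175; 350 = 2·175 + 0), and 175 | 1750.
Extended Euclid: 5075·(17) + 7175·(-12) = 175. Scale by 10: x₀ = 170.
General solution x = x₀ + 41t; reducing mod 41 gives x = 6 (and y = -4).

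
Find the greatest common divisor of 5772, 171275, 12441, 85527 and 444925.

gcd(5772, 171275): 171275 = 29·5772 + 3887; 5772 = 1·3887 + 1885; 3887 = 2·1885 + 117; 1885 = 16·117 + 13; 117 = 9·13 + 0 → 13
gcd(13, 12441): 12441 = 957·13 + 0 → 13
gcd(13, 85527): 85527 = 6579·13 + 0 → 13
gcd(13, 444925): 444925 = 34225·13 + 0 → 13

13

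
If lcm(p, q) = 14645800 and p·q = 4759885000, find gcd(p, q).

From gcd × lcm = pq: gcd = 4759885000 / 14645800 = 325.

325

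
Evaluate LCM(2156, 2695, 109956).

lcm(2156, 2695) = 2156·2695/gcd = 5810420/539 = 10780
lcm(10780, 109956) = 10780·109956/gcd = 1185325680/2156 = 549780

549780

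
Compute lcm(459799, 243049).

386690959

gcd first: 459799 = 1·243049 + 216750; 243049 = 1·216750 + 26299; 216750 = 8·26299 + 6358; 26299 = 4·6358 + 867; 6358 = 7·867 + 289; 867 = 3·289 + 0 → gcd = 289
lcm = 459799·243049/gcd = 111753687151/289 = 386690959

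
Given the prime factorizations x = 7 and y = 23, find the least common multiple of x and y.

161

max exponent per prime: 7 · 23 = 161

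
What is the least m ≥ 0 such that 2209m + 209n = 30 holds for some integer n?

gcd(2209, 209) = 1 (Euclid: 2209 = 10·209 + 119; 209 = 1·119 + 90; 119 = 1·90 + 29; 90 = 3·29 + 3; 29 = 9·3 + 2; 3 = 1·2 + 1; 2 = 2·1 + 0), and 1 | 30.
Extended Euclid: 2209·(-72) + 209·(761) = 1. Scale by 30: m₀ = -2160.
General solution m = m₀ + 209t; reducing mod 209 gives m = 139 (and n = -1469).

139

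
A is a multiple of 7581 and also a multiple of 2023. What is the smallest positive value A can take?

2190909

7581 = 3 · 7 · 19²; 2023 = 7 · 17²
max exponents: 3 · 7 · 17² · 19² = 2190909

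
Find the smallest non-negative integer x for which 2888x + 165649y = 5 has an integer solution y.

142878

gcd(2888, 165649) = 1 (Euclid: 165649 = 57·2888 + 1033; 2888 = 2·1033 + 822; 1033 = 1·822 + 211; 822 = 3·211 + 189; 211 = 1·189 + 22; 189 = 8·22 + 13; 22 = 1·13 + 9; 13 = 1·9 + 4; 9 = 2·4 + 1; 4 = 4·1 + 0), and 1 | 5.
Extended Euclid: 2888·(-37684) + 165649·(657) = 1. Scale by 5: x₀ = -188420.
General solution x = x₀ + 165649t; reducing mod 165649 gives x = 142878 (and y = -2491).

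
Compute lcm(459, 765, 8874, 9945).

459 = 3³ · 17; 765 = 3² · 5 · 17; 8874 = 2 · 3² · 17 · 29; 9945 = 3² · 5 · 13 · 17
lcm takes max exponent of each prime: 2 · 3³ · 5 · 13 · 17 · 29 = 1730430

1730430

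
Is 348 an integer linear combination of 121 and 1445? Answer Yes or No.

Yes

gcd(121, 1445): 1445 = 11·121 + 114; 121 = 1·114 + 7; 114 = 16·7 + 2; 7 = 3·2 + 1; 2 = 2·1 + 0 → 1
1 divides 348, so a solution exists.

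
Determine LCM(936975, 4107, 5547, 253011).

200026028001946575

lcm(936975, 4107) = 936975·4107/gcd = 3848156325/3 = 1282718775
lcm(1282718775, 5547) = 1282718775·5547/gcd = 7115241044925/3 = 2371747014975
lcm(2371747014975, 253011) = 2371747014975·253011/gcd = 600078084005839725/3 = 200026028001946575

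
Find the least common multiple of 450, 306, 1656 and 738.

28855800

450 = 2 · 3² · 5²; 306 = 2 · 3² · 17; 1656 = 2³ · 3² · 23; 738 = 2 · 3² · 41
lcm takes max exponent of each prime: 2³ · 3² · 5² · 17 · 23 · 41 = 28855800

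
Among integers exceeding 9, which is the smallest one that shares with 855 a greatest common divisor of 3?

12

gcd(x, 855) = 3 forces 3 | x; write x = 3s. Then gcd(3s, 3·285) = 3·gcd(s, 285), so need gcd(s, 285) = 1.
3s > 9 gives s ≥ 4. The least s ≥ 4 coprime to 285 is 4, so x = 3·4 = 12.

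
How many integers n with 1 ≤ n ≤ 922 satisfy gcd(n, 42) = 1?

263

42 = 2·3·7. Inclusion–exclusion on these primes:
922 − ⌊922/2⌋ − ⌊922/3⌋ − ⌊922/7⌋ + ⌊922/6⌋ + ⌊922/14⌋ + ⌊922/21⌋ − ⌊922/42⌋ = 263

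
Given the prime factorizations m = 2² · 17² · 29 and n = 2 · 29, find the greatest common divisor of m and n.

min exponent per shared prime: 2 · 29 = 58

58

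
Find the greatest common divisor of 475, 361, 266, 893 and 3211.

475 = 5² · 19; 361 = 19²; 266 = 2 · 7 · 19; 893 = 19 · 47; 3211 = 13² · 19
gcd takes min exponent of each prime: 19 = 19

19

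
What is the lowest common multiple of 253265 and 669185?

253265 = 5 · 37³; 669185 = 5 · 11 · 23³
max exponents: 5 · 11 · 23³ · 37³ = 33896227805

33896227805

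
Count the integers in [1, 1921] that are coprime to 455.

Prime factors of 455: 5, 7, 13. Count integers ≤ 1921 divisible by none of them.
By inclusion–exclusion: 1921 − ⌊1921/5⌋ − ⌊1921/7⌋ − ⌊1921/13⌋ + ⌊1921/35⌋ + ⌊1921/65⌋ + ⌊1921/91⌋ − ⌊1921/455⌋ = 1216.

1216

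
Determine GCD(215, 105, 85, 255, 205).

5

gcd(215, 105): 215 = 2·105 + 5; 105 = 21·5 + 0 → 5
gcd(5, 85): 85 = 17·5 + 0 → 5
gcd(5, 255): 255 = 51·5 + 0 → 5
gcd(5, 205): 205 = 41·5 + 0 → 5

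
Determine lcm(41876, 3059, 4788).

41876 = 2² · 19² · 29; 3059 = 7 · 19 · 23; 4788 = 2² · 3² · 7 · 19
lcm takes max exponent of each prime: 2² · 3² · 7 · 19² · 23 · 29 = 60678324

60678324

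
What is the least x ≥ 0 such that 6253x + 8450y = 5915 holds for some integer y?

Reduce mod 8450: 6253x ≡ 5915 (mod 8450). With g = gcd(6253, 8450) = 169 dividing 5915, divide through: 37x ≡ 35 (mod 50).
Since gcd(37, 50) = 1, x ≡ 35·(37)⁻¹ ≡ 5 (mod 50). Smallest non-negative: 5.

5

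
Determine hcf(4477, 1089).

4477 = 11² · 37
1089 = 3² · 11²
Common: 11² = 121

121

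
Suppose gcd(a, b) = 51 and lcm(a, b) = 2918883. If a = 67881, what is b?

Using ab = gcd(a,b)·lcm(a,b) = 51·2918883 = 148863033, we get b = 148863033/67881 = 2193.

2193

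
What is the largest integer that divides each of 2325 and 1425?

75

Euclid: 2325 = 1·1425 + 900; 1425 = 1·900 + 525; 900 = 1·525 + 375; 525 = 1·375 + 150; 375 = 2·150 + 75; 150 = 2·75 + 0. Last nonzero remainder: 75.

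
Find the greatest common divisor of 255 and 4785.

15

Euclid: 4785 = 18·255 + 195; 255 = 1·195 + 60; 195 = 3·60 + 15; 60 = 4·15 + 0. Last nonzero remainder: 15.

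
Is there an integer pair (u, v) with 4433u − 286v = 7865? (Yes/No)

By Bézout, 4433u − 286v = 7865 has integer solutions iff gcd(4433, 286) | 7865.
Euclid: 4433 = 15·286 + 143; 286 = 2·143 + 0. gcd = 143; 7865 mod 143 = 0. Yes.

Yes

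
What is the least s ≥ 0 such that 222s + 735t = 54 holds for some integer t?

Reduce mod 735: 222s ≡ 54 (mod 735). With g = gcd(222, 735) = 3 dividing 54, divide through: 74s ≡ 18 (mod 245).
Since gcd(74, 245) = 1, s ≡ 18·(74)⁻¹ ≡ 232 (mod 245). Smallest non-negative: 232.

232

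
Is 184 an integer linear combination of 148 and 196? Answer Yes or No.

Yes

By Bézout, 148x + 196y = 184 has integer solutions iff gcd(148, 196) | 184.
Euclid: 196 = 1·148 + 48; 148 = 3·48 + 4; 48 = 12·4 + 0. gcd = 4; 184 mod 4 = 0. Yes.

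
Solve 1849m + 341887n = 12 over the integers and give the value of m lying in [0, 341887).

103731

gcd(1849, 341887) = 1 (Euclid: 341887 = 184·1849 + 1671; 1849 = 1·1671 + 178; 1671 = 9·178 + 69; 178 = 2·69 + 40; 69 = 1·40 + 29; 40 = 1·29 + 11; 29 = 2·11 + 7; 11 = 1·7 + 4; 7 = 1·4 + 3; 4 = 1·3 + 1; 3 = 3·1 + 0), and 1 | 12.
Extended Euclid: 1849·(94116) + 341887·(-509) = 1. Scale by 12: m₀ = 1129392.
General solution m = m₀ + 341887t; reducing mod 341887 gives m = 103731 (and n = -561).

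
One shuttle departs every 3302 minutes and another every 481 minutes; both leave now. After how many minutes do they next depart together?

gcd first: 3302 = 6·481 + 416; 481 = 1·416 + 65; 416 = 6·65 + 26; 65 = 2·26 + 13; 26 = 2·13 + 0 → gcd = 13
lcm = 3302·481/gcd = 1588262/13 = 122174

122174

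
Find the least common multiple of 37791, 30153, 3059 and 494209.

lcm(37791, 30153) = 37791·30153/gcd = 1139512023/57 = 19991439
lcm(19991439, 3059) = 19991439·3059/gcd = 61153811901/437 = 139940073
lcm(139940073, 494209) = 139940073·494209/gcd = 69159643537257/19 = 3639981238803

3639981238803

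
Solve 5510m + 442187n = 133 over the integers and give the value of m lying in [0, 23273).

10513

Reduce mod 442187: 5510m ≡ 133 (mod 442187). With g = gcd(5510, 442187) = 19 dividing 133, divide through: 290m ≡ 7 (mod 23273).
Since gcd(290, 23273) = 1, m ≡ 7·(290)⁻¹ ≡ 10513 (mod 23273). Smallest non-negative: 10513.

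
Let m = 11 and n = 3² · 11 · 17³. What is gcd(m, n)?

11

min exponent per shared prime: 11 = 11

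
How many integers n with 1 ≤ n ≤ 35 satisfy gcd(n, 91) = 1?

28

Prime factors of 91: 7, 13. Count integers ≤ 35 divisible by none of them.
By inclusion–exclusion: 35 − ⌊35/7⌋ − ⌊35/13⌋ + ⌊35/91⌋ = 28.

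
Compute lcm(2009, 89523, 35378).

2009 = 7² · 41; 89523 = 3² · 7³ · 29; 35378 = 2 · 7² · 19²
lcm takes max exponent of each prime: 2 · 3² · 7³ · 19² · 29 · 41 = 2650059846

2650059846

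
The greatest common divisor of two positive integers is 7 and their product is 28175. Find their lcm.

gcd·lcm = product, so lcm = 28175/7 = 4025.

4025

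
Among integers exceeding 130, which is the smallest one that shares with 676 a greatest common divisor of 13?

143

Multiples of 13 above 130: 13·11, 13·12, … . Need the cofactor coprime to 676/13 = 52.
Checking s = 11, 12, … the first with gcd(s, 52) = 1 is s = 11, giving 143.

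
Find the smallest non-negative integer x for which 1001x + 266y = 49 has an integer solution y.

Euclid: 1001 = 3·266 + 203; 266 = 1·203 + 63; 203 = 3·63 + 14; 63 = 4·14 + 7; 14 = 2·7 + 0 → gcd = 7; 49 = 7·7.
Back-substitution yields 1001·(-17) + 266·(64) = 7, so one solution is x = -17·7 = -119, y = 64·7 = 448.
Solutions in x differ by 266/7 = 38; the one in [0, 38) is -119 mod 38 = 33.

33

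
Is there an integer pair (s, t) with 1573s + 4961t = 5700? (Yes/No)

gcd(1573, 4961): 4961 = 3·1573 + 242; 1573 = 6·242 + 121; 242 = 2·121 + 0 → 121
121 does not divide 5700, so a solution does not exist.

No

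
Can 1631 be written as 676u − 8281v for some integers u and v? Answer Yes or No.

gcd(676, 8281): 8281 = 12·676 + 169; 676 = 4·169 + 0 → 169
169 does not divide 1631, so a solution does not exist.

No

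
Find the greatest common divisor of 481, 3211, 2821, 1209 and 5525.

gcd(481, 3211): 3211 = 6·481 + 325; 481 = 1·325 + 156; 325 = 2·156 + 13; 156 = 12·13 + 0 → 13
gcd(13, 2821): 2821 = 217·13 + 0 → 13
gcd(13, 1209): 1209 = 93·13 + 0 → 13
gcd(13, 5525): 5525 = 425·13 + 0 → 13

13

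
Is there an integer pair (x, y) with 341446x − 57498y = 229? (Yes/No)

No

By Bézout, 341446x − 57498y = 229 has integer solutions iff gcd(341446, 57498) | 229.
Euclid: 341446 = 5·57498 + 53956; 57498 = 1·53956 + 3542; 53956 = 15·3542 + 826; 3542 = 4·826 + 238; 826 = 3·238 + 112; 238 = 2·112 + 14; 112 = 8·14 + 0. gcd = 14; 229 mod 14 = 5. No.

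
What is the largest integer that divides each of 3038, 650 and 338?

gcd(3038, 650): 3038 = 4·650 + 438; 650 = 1·438 + 212; 438 = 2·212 + 14; 212 = 15·14 + 2; 14 = 7·2 + 0 → 2
gcd(2, 338): 338 = 169·2 + 0 → 2

2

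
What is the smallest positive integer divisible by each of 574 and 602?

574 = 2 · 7 · 41; 602 = 2 · 7 · 43
max exponents: 2 · 7 · 41 · 43 = 24682

24682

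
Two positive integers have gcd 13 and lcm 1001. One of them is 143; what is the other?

91

Using mn = gcd(m,n)·lcm(m,n) = 13·1001 = 13013, we get n = 13013/143 = 91.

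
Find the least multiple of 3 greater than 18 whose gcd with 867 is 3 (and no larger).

gcd(k, 867) = 3 forces 3 | k; write k = 3s. Then gcd(3s, 3·289) = 3·gcd(s, 289), so need gcd(s, 289) = 1.
3s > 18 gives s ≥ 7. The least s ≥ 7 coprime to 289 is 7, so k = 3·7 = 21.

21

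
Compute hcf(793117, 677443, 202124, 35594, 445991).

13

gcd(793117, 677443): 793117 = 1·677443 + 115674; 677443 = 5·115674 + 99073; 115674 = 1·99073 + 16601; 99073 = 5·16601 + 16068; 16601 = 1·16068 + 533; 16068 = 30·533 + 78; 533 = 6·78 + 65; 78 = 1·65 + 13; 65 = 5·13 + 0 → 13
gcd(13, 202124): 202124 = 15548·13 + 0 → 13
gcd(13, 35594): 35594 = 2738·13 + 0 → 13
gcd(13, 445991): 445991 = 34307·13 + 0 → 13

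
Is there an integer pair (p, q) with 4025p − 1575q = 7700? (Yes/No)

Yes

By Bézout, 4025p − 1575q = 7700 has integer solutions iff gcd(4025, 1575) | 7700.
Euclid: 4025 = 2·1575 + 875; 1575 = 1·875 + 700; 875 = 1·700 + 175; 700 = 4·175 + 0. gcd = 175; 7700 mod 175 = 0. Yes.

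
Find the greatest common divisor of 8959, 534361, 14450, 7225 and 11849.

289

gcd(8959, 534361): 534361 = 59·8959 + 5780; 8959 = 1·5780 + 3179; 5780 = 1·3179 + 2601; 3179 = 1·2601 + 578; 2601 = 4·578 + 289; 578 = 2·289 + 0 → 289
gcd(289, 14450): 14450 = 50·289 + 0 → 289
gcd(289, 7225): 7225 = 25·289 + 0 → 289
gcd(289, 11849): 11849 = 41·289 + 0 → 289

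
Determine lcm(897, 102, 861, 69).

8752926

lcm(897, 102) = 897·102/gcd = 91494/3 = 30498
lcm(30498, 861) = 30498·861/gcd = 26258778/3 = 8752926
lcm(8752926, 69) = 8752926·69/gcd = 603951894/69 = 8752926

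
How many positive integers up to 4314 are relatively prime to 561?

2461

Prime factors of 561: 3, 11, 17. Count integers ≤ 4314 divisible by none of them.
By inclusion–exclusion: 4314 − ⌊4314/3⌋ − ⌊4314/11⌋ − ⌊4314/17⌋ + ⌊4314/33⌋ + ⌊4314/51⌋ + ⌊4314/187⌋ − ⌊4314/561⌋ = 2461.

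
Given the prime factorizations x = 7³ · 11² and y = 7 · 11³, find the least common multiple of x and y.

max exponent per prime: 7³ · 11³ = 456533

456533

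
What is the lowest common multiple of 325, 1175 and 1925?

1176175

lcm(325, 1175) = 325·1175/gcd = 381875/25 = 15275
lcm(15275, 1925) = 15275·1925/gcd = 29404375/25 = 1176175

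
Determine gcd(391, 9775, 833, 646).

391 = 17 · 23; 9775 = 5² · 17 · 23; 833 = 7² · 17; 646 = 2 · 17 · 19
gcd takes min exponent of each prime: 17 = 17

17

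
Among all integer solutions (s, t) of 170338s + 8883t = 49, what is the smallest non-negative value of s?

865

Euclid: 170338 = 19·8883 + 1561; 8883 = 5·1561 + 1078; 1561 = 1·1078 + 483; 1078 = 2·483 + 112; 483 = 4·112 + 35; 112 = 3·35 + 7; 35 = 5·7 + 0 → gcd = 7; 49 = 7·7.
Back-substitution yields 170338·(-239) + 8883·(4583) = 7, so one solution is s = -239·7 = -1673, t = 4583·7 = 32081.
Solutions in s differ by 8883/7 = 1269; the one in [0, 1269) is -1673 mod 1269 = 865.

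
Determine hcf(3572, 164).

4

Euclid: 3572 = 21·164 + 128; 164 = 1·128 + 36; 128 = 3·36 + 20; 36 = 1·20 + 16; 20 = 1·16 + 4; 16 = 4·4 + 0. Last nonzero remainder: 4.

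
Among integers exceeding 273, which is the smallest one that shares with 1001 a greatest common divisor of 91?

1001 = 91·11. Any k with gcd(k, 1001) = 91 is a multiple of 91, say 91s, with s coprime to 11.
Need s > 273/91, so s ≥ 4. First s ≥ 4 with gcd(s, 11) = 1 is s = 4. Thus k = 91·4 = 364.

364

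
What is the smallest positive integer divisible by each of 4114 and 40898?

gcd first: 40898 = 9·4114 + 3872; 4114 = 1·3872 + 242; 3872 = 16·242 + 0 → gcd = 242
lcm = 4114·40898/gcd = 168254372/242 = 695266

695266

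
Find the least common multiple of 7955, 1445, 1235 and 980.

111298945940

7955 = 5 · 37 · 43; 1445 = 5 · 17²; 1235 = 5 · 13 · 19; 980 = 2² · 5 · 7²
lcm takes max exponent of each prime: 2² · 5 · 7² · 13 · 17² · 19 · 37 · 43 = 111298945940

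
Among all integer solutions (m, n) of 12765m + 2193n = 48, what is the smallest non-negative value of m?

Reduce mod 2193: 12765m ≡ 48 (mod 2193). With g = gcd(12765, 2193) = 3 dividing 48, divide through: 4255m ≡ 16 (mod 731).
Since gcd(4255, 731) = 1, m ≡ 16·(4255)⁻¹ ≡ 78 (mod 731). Smallest non-negative: 78.

78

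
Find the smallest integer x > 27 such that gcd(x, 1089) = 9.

36

Multiples of 9 above 27: 9·4, 9·5, … . Need the cofactor coprime to 1089/9 = 121.
Checking s = 4, 5, … the first with gcd(s, 121) = 1 is s = 4, giving 36.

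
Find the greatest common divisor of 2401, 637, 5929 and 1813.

49

2401 = 7⁴; 637 = 7² · 13; 5929 = 7² · 11²; 1813 = 7² · 37
gcd takes min exponent of each prime: 7² = 49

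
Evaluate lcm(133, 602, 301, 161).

133 = 7 · 19; 602 = 2 · 7 · 43; 301 = 7 · 43; 161 = 7 · 23
lcm takes max exponent of each prime: 2 · 7 · 19 · 23 · 43 = 263074

263074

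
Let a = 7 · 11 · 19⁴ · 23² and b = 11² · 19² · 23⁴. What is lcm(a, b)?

max exponent per prime: 7 · 11² · 19⁴ · 23⁴ = 30889377639967

30889377639967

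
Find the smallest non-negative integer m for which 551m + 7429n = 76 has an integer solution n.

108

Euclid: 7429 = 13·551 + 266; 551 = 2·266 + 19; 266 = 14·19 + 0 → gcd = 19; 76 = 19·4.
Back-substitution yields 551·(27) + 7429·(-2) = 19, so one solution is m = 27·4 = 108, n = -2·4 = -8.
Solutions in m differ by 7429/19 = 391; the one in [0, 391) is 108 mod 391 = 108.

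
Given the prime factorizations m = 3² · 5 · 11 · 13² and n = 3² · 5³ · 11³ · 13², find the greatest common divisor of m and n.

min exponent per shared prime: 3² · 5 · 11 · 13² = 83655

83655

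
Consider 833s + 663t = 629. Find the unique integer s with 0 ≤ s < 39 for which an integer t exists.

Reduce mod 663: 833s ≡ 629 (mod 663). With g = gcd(833, 663) = 17 dividing 629, divide through: 49s ≡ 37 (mod 39).
Since gcd(49, 39) = 1, s ≡ 37·(49)⁻¹ ≡ 31 (mod 39). Smallest non-negative: 31.

31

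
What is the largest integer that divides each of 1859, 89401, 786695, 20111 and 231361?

169

gcd(1859, 89401): 89401 = 48·1859 + 169; 1859 = 11·169 + 0 → 169
gcd(169, 786695): 786695 = 4655·169 + 0 → 169
gcd(169, 20111): 20111 = 119·169 + 0 → 169
gcd(169, 231361): 231361 = 1369·169 + 0 → 169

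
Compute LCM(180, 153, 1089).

370260

180 = 2² · 3² · 5; 153 = 3² · 17; 1089 = 3² · 11²
lcm takes max exponent of each prime: 2² · 3² · 5 · 11² · 17 = 370260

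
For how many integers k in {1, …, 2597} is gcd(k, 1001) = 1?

1001 = 7·11·13. Inclusion–exclusion on these primes:
2597 − ⌊2597/7⌋ − ⌊2597/11⌋ − ⌊2597/13⌋ + ⌊2597/77⌋ + ⌊2597/91⌋ + ⌊2597/143⌋ − ⌊2597/1001⌋ = 1868

1868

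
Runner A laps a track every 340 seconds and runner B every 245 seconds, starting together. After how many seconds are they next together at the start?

16660

gcd first: 340 = 1·245 + 95; 245 = 2·95 + 55; 95 = 1·55 + 40; 55 = 1·40 + 15; 40 = 2·15 + 10; 15 = 1·10 + 5; 10 = 2·5 + 0 → gcd = 5
lcm = 340·245/gcd = 83300/5 = 16660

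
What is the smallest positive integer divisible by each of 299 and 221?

299 = 13 · 23; 221 = 13 · 17
max exponents: 13 · 17 · 23 = 5083

5083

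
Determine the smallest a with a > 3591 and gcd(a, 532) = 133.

3857

532 = 133·4. Any a with gcd(a, 532) = 133 is a multiple of 133, say 133s, with s coprime to 4.
Need s > 3591/133, so s ≥ 28. First s ≥ 28 with gcd(s, 4) = 1 is s = 29. Thus a = 133·29 = 3857.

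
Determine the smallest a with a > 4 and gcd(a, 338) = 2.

6

gcd(a, 338) = 2 forces 2 | a; write a = 2s. Then gcd(2s, 2·169) = 2·gcd(s, 169), so need gcd(s, 169) = 1.
2s > 4 gives s ≥ 3. The least s ≥ 3 coprime to 169 is 3, so a = 2·3 = 6.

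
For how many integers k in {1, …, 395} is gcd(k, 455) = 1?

251

Prime factors of 455: 5, 7, 13. Count integers ≤ 395 divisible by none of them.
By inclusion–exclusion: 395 − ⌊395/5⌋ − ⌊395/7⌋ − ⌊395/13⌋ + ⌊395/35⌋ + ⌊395/65⌋ + ⌊395/91⌋ − ⌊395/455⌋ = 251.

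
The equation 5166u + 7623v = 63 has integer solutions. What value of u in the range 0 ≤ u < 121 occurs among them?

31

gcd(5166, 7623) = 63 (Euclid: 7623 = 1·5166 + 2457; 5166 = 2·2457 + 252; 2457 = 9·252 + 189; 252 = 1·189 + 63; 189 = 3·63 + 0), and 63 | 63.
Extended Euclid: 5166·(31) + 7623·(-21) = 63. Scale by 1: u₀ = 31.
General solution u = u₀ + 121t; reducing mod 121 gives u = 31 (and v = -21).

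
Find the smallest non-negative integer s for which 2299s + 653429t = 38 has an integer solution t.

29275

Euclid: 653429 = 284·2299 + 513; 2299 = 4·513 + 247; 513 = 2·247 + 19; 247 = 13·19 + 0 → gcd = 19; 38 = 19·2.
Back-substitution yields 2299·(-2558) + 653429·(9) = 19, so one solution is s = -2558·2 = -5116, t = 9·2 = 18.
Solutions in s differ by 653429/19 = 34391; the one in [0, 34391) is -5116 mod 34391 = 29275.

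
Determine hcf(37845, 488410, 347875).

gcd(37845, 488410): 488410 = 12·37845 + 34270; 37845 = 1·34270 + 3575; 34270 = 9·3575 + 2095; 3575 = 1·2095 + 1480; 2095 = 1·1480 + 615; 1480 = 2·615 + 250; 615 = 2·250 + 115; 250 = 2·115 + 20; 115 = 5·20 + 15; 20 = 1·15 + 5; 15 = 3·5 + 0 → 5
gcd(5, 347875): 347875 = 69575·5 + 0 → 5

5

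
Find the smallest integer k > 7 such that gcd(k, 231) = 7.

Multiples of 7 above 7: 7·2, 7·3, … . Need the cofactor coprime to 231/7 = 33.
Checking s = 2, 3, … the first with gcd(s, 33) = 1 is s = 2, giving 14.

14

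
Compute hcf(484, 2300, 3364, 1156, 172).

4

gcd(484, 2300): 2300 = 4·484 + 364; 484 = 1·364 + 120; 364 = 3·120 + 4; 120 = 30·4 + 0 → 4
gcd(4, 3364): 3364 = 841·4 + 0 → 4
gcd(4, 1156): 1156 = 289·4 + 0 → 4
gcd(4, 172): 172 = 43·4 + 0 → 4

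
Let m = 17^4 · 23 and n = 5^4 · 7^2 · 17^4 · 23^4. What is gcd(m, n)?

1920983

min exponent per shared prime: 17^4 · 23 = 1920983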